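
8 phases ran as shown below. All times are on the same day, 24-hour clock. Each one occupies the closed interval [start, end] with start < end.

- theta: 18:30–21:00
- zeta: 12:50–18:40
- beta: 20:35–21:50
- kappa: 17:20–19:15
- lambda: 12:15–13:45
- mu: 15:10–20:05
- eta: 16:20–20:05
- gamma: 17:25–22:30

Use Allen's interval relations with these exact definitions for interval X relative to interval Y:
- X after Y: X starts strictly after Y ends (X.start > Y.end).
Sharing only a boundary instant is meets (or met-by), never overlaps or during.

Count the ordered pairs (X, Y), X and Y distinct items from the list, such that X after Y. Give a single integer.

Checking all 56 ordered pairs for relation 'after'; matching pairs in alphabetical order:
(beta, eta): beta after eta ✓
(beta, kappa): beta after kappa ✓
(beta, lambda): beta after lambda ✓
(beta, mu): beta after mu ✓
(beta, zeta): beta after zeta ✓
(eta, lambda): eta after lambda ✓
(gamma, lambda): gamma after lambda ✓
(kappa, lambda): kappa after lambda ✓
(mu, lambda): mu after lambda ✓
(theta, lambda): theta after lambda ✓
Count: 10.

10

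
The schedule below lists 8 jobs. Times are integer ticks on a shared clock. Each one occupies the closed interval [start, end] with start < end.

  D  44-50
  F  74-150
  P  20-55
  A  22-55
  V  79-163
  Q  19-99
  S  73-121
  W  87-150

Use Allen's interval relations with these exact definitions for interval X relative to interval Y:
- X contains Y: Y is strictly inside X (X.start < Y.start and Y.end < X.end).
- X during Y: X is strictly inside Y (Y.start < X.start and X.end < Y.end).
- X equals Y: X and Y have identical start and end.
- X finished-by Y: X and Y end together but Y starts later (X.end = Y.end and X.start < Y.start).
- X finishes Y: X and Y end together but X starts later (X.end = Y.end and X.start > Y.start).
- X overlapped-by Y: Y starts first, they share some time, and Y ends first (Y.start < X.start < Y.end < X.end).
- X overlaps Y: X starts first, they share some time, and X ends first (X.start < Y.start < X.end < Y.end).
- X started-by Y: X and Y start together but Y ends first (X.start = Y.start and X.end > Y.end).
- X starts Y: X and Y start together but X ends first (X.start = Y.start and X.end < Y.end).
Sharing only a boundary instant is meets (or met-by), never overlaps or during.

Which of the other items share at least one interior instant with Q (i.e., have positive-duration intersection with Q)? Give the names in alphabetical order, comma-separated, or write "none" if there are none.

A, D, F, P, S, V, W

Target Q = [19, 99].
A [22, 55] → during → yes.
D [44, 50] → during → yes.
F [74, 150] → overlapped-by → yes.
P [20, 55] → during → yes.
S [73, 121] → overlapped-by → yes.
V [79, 163] → overlapped-by → yes.
W [87, 150] → overlapped-by → yes.
Result: A, D, F, P, S, V, W.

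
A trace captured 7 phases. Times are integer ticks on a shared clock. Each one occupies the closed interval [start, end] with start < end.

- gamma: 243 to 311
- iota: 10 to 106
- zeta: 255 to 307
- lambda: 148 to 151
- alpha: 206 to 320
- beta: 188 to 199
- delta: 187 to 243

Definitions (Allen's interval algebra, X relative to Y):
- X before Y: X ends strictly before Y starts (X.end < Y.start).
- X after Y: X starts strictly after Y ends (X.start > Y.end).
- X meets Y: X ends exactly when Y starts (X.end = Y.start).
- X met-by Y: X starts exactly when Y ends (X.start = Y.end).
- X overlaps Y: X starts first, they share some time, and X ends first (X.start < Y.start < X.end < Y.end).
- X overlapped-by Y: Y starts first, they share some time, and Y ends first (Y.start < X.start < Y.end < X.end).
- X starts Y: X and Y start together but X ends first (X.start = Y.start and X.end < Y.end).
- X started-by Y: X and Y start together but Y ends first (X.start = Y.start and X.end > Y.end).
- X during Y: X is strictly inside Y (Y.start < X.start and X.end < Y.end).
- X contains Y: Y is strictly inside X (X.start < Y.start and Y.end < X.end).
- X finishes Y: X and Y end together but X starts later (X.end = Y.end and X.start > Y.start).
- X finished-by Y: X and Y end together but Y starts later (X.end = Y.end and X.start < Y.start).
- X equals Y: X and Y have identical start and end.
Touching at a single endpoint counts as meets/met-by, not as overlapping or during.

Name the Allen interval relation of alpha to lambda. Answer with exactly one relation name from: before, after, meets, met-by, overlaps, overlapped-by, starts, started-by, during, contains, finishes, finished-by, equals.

alpha = [206, 320]; lambda = [148, 151].
Compare endpoints: alpha.start > lambda.start, alpha.start > lambda.end, alpha.end > lambda.start, alpha.end > lambda.end.
That pattern is 'after'.

after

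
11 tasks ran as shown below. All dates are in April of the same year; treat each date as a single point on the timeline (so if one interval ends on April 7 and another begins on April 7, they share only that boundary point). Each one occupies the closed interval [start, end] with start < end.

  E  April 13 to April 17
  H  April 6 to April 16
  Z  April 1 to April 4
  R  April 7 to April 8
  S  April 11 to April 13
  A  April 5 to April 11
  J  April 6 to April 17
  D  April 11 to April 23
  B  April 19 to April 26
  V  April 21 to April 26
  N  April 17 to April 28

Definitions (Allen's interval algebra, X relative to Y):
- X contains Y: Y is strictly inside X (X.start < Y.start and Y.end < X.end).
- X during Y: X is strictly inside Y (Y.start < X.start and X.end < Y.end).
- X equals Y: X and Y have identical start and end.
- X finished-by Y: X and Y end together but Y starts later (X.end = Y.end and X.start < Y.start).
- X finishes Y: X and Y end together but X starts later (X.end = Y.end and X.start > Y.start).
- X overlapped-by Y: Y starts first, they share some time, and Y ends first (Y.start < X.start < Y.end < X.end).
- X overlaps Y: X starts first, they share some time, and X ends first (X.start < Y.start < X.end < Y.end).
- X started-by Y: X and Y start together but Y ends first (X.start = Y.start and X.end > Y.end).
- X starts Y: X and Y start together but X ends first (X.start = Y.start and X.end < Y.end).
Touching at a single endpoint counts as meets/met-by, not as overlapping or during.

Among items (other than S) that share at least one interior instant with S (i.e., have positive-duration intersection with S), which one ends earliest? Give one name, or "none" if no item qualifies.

Target S = [April 11, April 13].
A [April 5, April 11] → meets → excluded.
B [April 19, April 26] → after → excluded.
D [April 11, April 23] → started-by → candidate.
E [April 13, April 17] → met-by → excluded.
H [April 6, April 16] → contains → candidate.
J [April 6, April 17] → contains → candidate.
N [April 17, April 28] → after → excluded.
R [April 7, April 8] → before → excluded.
V [April 21, April 26] → after → excluded.
Z [April 1, April 4] → before → excluded.
Among candidates, earliest end is April 16 → H.

H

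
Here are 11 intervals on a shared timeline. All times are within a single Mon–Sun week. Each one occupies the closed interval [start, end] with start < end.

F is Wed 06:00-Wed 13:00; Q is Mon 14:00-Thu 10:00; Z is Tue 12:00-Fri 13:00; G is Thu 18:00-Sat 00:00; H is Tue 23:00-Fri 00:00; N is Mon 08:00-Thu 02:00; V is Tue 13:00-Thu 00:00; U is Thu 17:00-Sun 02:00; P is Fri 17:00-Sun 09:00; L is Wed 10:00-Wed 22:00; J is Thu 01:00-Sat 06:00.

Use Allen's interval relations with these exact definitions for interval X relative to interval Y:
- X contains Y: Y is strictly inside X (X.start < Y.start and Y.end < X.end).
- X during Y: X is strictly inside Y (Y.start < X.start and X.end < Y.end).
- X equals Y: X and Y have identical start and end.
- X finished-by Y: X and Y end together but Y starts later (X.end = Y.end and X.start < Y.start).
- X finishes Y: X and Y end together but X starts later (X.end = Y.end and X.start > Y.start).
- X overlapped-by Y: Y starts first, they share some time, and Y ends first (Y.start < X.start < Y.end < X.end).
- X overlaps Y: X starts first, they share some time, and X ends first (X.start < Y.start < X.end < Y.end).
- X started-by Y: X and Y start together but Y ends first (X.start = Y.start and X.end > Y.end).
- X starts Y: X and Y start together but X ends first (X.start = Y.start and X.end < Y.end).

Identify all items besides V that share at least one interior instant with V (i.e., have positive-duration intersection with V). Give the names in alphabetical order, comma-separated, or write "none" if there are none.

F, H, L, N, Q, Z

Target V = [Tue 13:00, Thu 00:00].
F [Wed 06:00, Wed 13:00] → during → yes.
G [Thu 18:00, Sat 00:00] → after → no.
H [Tue 23:00, Fri 00:00] → overlapped-by → yes.
J [Thu 01:00, Sat 06:00] → after → no.
L [Wed 10:00, Wed 22:00] → during → yes.
N [Mon 08:00, Thu 02:00] → contains → yes.
P [Fri 17:00, Sun 09:00] → after → no.
Q [Mon 14:00, Thu 10:00] → contains → yes.
U [Thu 17:00, Sun 02:00] → after → no.
Z [Tue 12:00, Fri 13:00] → contains → yes.
Result: F, H, L, N, Q, Z.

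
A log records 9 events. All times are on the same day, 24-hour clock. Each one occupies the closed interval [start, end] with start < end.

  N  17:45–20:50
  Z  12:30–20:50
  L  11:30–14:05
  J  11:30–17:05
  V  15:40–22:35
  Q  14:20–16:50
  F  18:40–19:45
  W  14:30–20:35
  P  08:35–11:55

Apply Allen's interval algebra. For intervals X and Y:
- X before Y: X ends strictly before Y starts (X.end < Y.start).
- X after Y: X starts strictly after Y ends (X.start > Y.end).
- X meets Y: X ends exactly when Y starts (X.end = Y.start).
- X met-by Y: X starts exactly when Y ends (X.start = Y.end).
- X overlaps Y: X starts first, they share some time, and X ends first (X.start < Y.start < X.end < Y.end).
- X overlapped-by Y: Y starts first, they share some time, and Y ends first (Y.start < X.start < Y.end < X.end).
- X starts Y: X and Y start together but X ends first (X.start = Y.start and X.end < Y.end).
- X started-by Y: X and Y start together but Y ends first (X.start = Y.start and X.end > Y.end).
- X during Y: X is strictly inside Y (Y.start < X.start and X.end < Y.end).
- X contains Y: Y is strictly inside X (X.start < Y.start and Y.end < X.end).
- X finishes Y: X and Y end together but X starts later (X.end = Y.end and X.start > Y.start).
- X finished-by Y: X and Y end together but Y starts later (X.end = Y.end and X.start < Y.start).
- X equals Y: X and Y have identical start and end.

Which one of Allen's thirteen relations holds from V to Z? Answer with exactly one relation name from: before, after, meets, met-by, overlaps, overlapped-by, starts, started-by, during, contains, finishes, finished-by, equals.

overlapped-by

V = [15:40, 22:35]; Z = [12:30, 20:50].
Compare endpoints: V.start > Z.start, V.start < Z.end, V.end > Z.start, V.end > Z.end.
That pattern is 'overlapped-by'.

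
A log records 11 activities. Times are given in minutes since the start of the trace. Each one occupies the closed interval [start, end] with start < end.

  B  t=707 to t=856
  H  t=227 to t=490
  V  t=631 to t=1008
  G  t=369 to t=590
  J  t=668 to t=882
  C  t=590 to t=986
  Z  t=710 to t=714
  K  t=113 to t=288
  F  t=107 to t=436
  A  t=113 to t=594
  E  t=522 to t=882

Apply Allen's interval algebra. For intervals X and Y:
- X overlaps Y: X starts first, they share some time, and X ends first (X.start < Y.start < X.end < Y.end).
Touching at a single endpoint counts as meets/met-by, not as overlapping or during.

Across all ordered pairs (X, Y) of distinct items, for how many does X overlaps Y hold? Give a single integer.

Checking all 110 ordered pairs for relation 'overlaps'; matching pairs in alphabetical order:
(A, C): A overlaps C ✓
(A, E): A overlaps E ✓
(C, V): C overlaps V ✓
(E, C): E overlaps C ✓
(E, V): E overlaps V ✓
(F, A): F overlaps A ✓
(F, G): F overlaps G ✓
(F, H): F overlaps H ✓
(G, E): G overlaps E ✓
(H, G): H overlaps G ✓
(K, H): K overlaps H ✓
Count: 11.

11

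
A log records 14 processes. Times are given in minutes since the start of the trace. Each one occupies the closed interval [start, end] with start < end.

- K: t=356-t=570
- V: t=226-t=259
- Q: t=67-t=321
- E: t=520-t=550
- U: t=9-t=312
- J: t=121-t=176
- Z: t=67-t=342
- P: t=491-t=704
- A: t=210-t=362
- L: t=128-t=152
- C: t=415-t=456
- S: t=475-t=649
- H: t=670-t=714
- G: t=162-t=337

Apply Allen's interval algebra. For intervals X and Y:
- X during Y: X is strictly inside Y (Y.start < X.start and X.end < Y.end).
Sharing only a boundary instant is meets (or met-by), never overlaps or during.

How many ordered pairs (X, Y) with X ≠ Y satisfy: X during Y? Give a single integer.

17

Checking all 182 ordered pairs for relation 'during'; matching pairs in alphabetical order:
(C, K): C during K ✓
(E, K): E during K ✓
(E, P): E during P ✓
(E, S): E during S ✓
(G, Z): G during Z ✓
(J, Q): J during Q ✓
(J, U): J during U ✓
(J, Z): J during Z ✓
(L, J): L during J ✓
(L, Q): L during Q ✓
(L, U): L during U ✓
(L, Z): L during Z ✓
(V, A): V during A ✓
(V, G): V during G ✓
(V, Q): V during Q ✓
(V, U): V during U ✓
(V, Z): V during Z ✓
Count: 17.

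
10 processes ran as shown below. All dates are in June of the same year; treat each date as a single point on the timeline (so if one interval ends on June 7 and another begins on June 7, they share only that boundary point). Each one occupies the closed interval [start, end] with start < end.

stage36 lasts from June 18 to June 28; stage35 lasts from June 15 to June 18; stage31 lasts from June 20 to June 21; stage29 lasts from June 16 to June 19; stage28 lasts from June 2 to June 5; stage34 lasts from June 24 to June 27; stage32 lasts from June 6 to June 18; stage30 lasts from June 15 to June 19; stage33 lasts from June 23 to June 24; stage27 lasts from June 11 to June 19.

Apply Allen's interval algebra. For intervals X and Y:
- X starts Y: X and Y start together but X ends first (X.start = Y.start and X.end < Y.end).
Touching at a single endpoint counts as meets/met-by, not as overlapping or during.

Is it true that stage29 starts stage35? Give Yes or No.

stage29 = [June 16, June 19], stage35 = [June 15, June 18].
Actual relation of stage29 to stage35: overlapped-by.
Asked whether 'starts' holds → No.

No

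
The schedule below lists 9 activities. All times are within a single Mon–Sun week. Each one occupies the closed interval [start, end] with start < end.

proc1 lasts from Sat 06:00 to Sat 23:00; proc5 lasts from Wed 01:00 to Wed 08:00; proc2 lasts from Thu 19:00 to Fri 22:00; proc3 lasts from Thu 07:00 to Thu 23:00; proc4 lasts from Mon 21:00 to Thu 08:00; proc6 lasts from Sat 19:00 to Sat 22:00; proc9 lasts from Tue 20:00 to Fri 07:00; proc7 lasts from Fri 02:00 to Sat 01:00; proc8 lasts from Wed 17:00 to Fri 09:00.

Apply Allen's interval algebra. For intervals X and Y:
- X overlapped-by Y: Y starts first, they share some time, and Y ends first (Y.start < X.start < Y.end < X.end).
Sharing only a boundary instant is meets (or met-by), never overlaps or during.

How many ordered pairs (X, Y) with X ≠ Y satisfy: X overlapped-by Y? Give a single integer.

Checking all 72 ordered pairs for relation 'overlapped-by'; matching pairs in alphabetical order:
(proc2, proc3): proc2 overlapped-by proc3 ✓
(proc2, proc8): proc2 overlapped-by proc8 ✓
(proc2, proc9): proc2 overlapped-by proc9 ✓
(proc3, proc4): proc3 overlapped-by proc4 ✓
(proc7, proc2): proc7 overlapped-by proc2 ✓
(proc7, proc8): proc7 overlapped-by proc8 ✓
(proc7, proc9): proc7 overlapped-by proc9 ✓
(proc8, proc4): proc8 overlapped-by proc4 ✓
(proc8, proc9): proc8 overlapped-by proc9 ✓
(proc9, proc4): proc9 overlapped-by proc4 ✓
Count: 10.

10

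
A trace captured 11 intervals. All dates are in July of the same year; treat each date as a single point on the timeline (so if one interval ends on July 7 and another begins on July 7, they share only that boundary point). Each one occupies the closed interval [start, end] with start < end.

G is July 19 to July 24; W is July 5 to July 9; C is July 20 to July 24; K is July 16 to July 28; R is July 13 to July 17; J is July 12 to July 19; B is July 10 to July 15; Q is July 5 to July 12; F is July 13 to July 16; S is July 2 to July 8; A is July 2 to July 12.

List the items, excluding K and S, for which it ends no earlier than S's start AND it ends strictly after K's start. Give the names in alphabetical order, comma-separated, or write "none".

C, G, J, R

Conditions: its end is no earlier than S's start (X.end >= July 2) AND its end is strictly after K's start (X.end > July 16).
A: end July 12 >= July 2? ✓; end July 12 > July 16? ✗ → no.
B: end July 15 >= July 2? ✓; end July 15 > July 16? ✗ → no.
C: end July 24 >= July 2? ✓; end July 24 > July 16? ✓ → yes.
F: end July 16 >= July 2? ✓; end July 16 > July 16? ✗ → no.
G: end July 24 >= July 2? ✓; end July 24 > July 16? ✓ → yes.
J: end July 19 >= July 2? ✓; end July 19 > July 16? ✓ → yes.
Q: end July 12 >= July 2? ✓; end July 12 > July 16? ✗ → no.
R: end July 17 >= July 2? ✓; end July 17 > July 16? ✓ → yes.
W: end July 9 >= July 2? ✓; end July 9 > July 16? ✗ → no.
Result: C, G, J, R.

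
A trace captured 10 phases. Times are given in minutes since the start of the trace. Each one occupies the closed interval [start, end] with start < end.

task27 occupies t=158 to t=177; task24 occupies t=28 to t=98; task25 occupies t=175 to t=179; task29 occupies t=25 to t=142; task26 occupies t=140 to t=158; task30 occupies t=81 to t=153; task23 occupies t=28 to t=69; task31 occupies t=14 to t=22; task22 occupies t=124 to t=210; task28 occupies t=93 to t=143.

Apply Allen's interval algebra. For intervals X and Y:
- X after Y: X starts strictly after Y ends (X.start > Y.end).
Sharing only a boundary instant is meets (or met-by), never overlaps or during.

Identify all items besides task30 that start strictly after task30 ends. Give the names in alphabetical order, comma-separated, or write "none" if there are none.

Target task30 = [t=81, t=153].
task22 [t=124, t=210] → overlapped-by → no.
task23 [t=28, t=69] → before → no.
task24 [t=28, t=98] → overlaps → no.
task25 [t=175, t=179] → after → yes.
task26 [t=140, t=158] → overlapped-by → no.
task27 [t=158, t=177] → after → yes.
task28 [t=93, t=143] → during → no.
task29 [t=25, t=142] → overlaps → no.
task31 [t=14, t=22] → before → no.
Result: task25, task27.

task25, task27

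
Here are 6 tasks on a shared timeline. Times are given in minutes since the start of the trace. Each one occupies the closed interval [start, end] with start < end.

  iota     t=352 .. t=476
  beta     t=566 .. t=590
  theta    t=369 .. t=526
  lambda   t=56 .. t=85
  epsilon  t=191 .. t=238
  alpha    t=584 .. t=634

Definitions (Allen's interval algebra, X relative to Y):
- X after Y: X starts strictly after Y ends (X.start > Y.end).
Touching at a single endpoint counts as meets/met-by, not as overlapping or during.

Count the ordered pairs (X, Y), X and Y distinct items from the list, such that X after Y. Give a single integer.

13

Checking all 30 ordered pairs for relation 'after'; matching pairs in alphabetical order:
(alpha, epsilon): alpha after epsilon ✓
(alpha, iota): alpha after iota ✓
(alpha, lambda): alpha after lambda ✓
(alpha, theta): alpha after theta ✓
(beta, epsilon): beta after epsilon ✓
(beta, iota): beta after iota ✓
(beta, lambda): beta after lambda ✓
(beta, theta): beta after theta ✓
(epsilon, lambda): epsilon after lambda ✓
(iota, epsilon): iota after epsilon ✓
(iota, lambda): iota after lambda ✓
(theta, epsilon): theta after epsilon ✓
(theta, lambda): theta after lambda ✓
Count: 13.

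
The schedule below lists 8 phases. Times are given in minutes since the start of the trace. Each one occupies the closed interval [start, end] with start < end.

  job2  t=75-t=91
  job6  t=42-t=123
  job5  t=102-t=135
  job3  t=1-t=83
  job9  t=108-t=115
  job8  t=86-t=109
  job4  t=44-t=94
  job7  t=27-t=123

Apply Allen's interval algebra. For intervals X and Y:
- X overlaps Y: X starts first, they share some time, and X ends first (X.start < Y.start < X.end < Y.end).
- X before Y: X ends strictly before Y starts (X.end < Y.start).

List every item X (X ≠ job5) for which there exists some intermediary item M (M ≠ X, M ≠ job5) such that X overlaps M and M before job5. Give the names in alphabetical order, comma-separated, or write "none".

Target job5 = [t=102, t=135].
Intermediaries M with M before job5: job2, job3, job4.
Via job2 — items with X overlaps job2: job3.
Via job3 — items with X overlaps job3: none.
Via job4 — items with X overlaps job4: job3.
Union: job3.

job3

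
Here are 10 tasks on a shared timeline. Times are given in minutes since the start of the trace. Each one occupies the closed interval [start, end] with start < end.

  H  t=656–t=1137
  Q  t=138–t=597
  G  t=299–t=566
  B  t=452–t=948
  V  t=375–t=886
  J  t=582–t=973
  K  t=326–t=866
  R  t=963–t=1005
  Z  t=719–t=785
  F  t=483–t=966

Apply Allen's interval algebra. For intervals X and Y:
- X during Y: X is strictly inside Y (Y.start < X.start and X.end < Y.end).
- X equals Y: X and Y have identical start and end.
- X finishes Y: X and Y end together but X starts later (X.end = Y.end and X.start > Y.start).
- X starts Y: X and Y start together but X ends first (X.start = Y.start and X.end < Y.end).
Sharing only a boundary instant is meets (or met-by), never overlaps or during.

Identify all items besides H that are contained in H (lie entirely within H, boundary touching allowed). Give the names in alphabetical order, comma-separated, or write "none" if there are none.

R, Z

Target H = [t=656, t=1137].
B [t=452, t=948] → overlaps → no.
F [t=483, t=966] → overlaps → no.
G [t=299, t=566] → before → no.
J [t=582, t=973] → overlaps → no.
K [t=326, t=866] → overlaps → no.
Q [t=138, t=597] → before → no.
R [t=963, t=1005] → during → yes.
V [t=375, t=886] → overlaps → no.
Z [t=719, t=785] → during → yes.
Result: R, Z.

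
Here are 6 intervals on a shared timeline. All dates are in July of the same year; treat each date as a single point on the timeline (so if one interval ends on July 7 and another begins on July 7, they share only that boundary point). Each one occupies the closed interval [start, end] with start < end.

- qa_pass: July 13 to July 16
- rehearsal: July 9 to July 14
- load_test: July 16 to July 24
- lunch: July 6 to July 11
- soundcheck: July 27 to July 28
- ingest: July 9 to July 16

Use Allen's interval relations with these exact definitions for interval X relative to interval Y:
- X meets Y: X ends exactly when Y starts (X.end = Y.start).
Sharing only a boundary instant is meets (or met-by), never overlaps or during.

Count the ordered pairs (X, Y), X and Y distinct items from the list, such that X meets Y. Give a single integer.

Checking all 30 ordered pairs for relation 'meets'; matching pairs in alphabetical order:
(ingest, load_test): ingest meets load_test ✓
(qa_pass, load_test): qa_pass meets load_test ✓
Count: 2.

2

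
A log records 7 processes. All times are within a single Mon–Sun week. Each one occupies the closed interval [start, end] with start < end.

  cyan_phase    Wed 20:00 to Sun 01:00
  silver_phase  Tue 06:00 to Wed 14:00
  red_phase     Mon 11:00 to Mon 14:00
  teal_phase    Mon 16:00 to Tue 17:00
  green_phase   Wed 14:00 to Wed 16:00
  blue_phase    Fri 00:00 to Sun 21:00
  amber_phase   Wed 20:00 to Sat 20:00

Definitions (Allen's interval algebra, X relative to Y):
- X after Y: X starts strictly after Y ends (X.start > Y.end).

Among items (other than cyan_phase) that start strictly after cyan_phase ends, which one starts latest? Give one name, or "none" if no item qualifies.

none

Target cyan_phase = [Wed 20:00, Sun 01:00].
amber_phase [Wed 20:00, Sat 20:00] → starts → excluded.
blue_phase [Fri 00:00, Sun 21:00] → overlapped-by → excluded.
green_phase [Wed 14:00, Wed 16:00] → before → excluded.
red_phase [Mon 11:00, Mon 14:00] → before → excluded.
silver_phase [Tue 06:00, Wed 14:00] → before → excluded.
teal_phase [Mon 16:00, Tue 17:00] → before → excluded.
No candidates → none.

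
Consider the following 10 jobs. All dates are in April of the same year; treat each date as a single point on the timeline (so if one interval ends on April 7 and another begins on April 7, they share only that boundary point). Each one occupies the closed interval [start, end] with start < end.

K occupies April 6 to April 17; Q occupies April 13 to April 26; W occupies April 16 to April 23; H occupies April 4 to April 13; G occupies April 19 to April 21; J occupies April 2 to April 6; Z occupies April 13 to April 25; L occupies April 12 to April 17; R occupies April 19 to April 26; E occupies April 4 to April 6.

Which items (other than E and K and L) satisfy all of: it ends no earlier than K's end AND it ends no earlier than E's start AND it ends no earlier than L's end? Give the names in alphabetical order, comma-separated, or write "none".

G, Q, R, W, Z

Conditions: its end is no earlier than K's end (X.end >= April 17) AND its end is no earlier than E's start (X.end >= April 4) AND its end is no earlier than L's end (X.end >= April 17).
G: end April 21 >= April 17? ✓; end April 21 >= April 4? ✓; end April 21 >= April 17? ✓ → yes.
H: end April 13 >= April 17? ✗; end April 13 >= April 4? ✓; end April 13 >= April 17? ✗ → no.
J: end April 6 >= April 17? ✗; end April 6 >= April 4? ✓; end April 6 >= April 17? ✗ → no.
Q: end April 26 >= April 17? ✓; end April 26 >= April 4? ✓; end April 26 >= April 17? ✓ → yes.
R: end April 26 >= April 17? ✓; end April 26 >= April 4? ✓; end April 26 >= April 17? ✓ → yes.
W: end April 23 >= April 17? ✓; end April 23 >= April 4? ✓; end April 23 >= April 17? ✓ → yes.
Z: end April 25 >= April 17? ✓; end April 25 >= April 4? ✓; end April 25 >= April 17? ✓ → yes.
Result: G, Q, R, W, Z.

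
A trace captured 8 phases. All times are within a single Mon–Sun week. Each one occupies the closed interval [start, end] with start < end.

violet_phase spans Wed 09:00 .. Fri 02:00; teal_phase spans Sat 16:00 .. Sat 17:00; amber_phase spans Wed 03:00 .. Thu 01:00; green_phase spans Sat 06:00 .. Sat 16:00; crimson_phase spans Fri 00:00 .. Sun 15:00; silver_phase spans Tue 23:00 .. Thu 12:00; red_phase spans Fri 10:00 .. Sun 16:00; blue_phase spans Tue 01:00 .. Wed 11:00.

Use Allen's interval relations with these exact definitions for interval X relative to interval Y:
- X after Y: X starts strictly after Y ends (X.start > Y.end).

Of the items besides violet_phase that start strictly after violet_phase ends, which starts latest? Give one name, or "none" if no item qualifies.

teal_phase

Target violet_phase = [Wed 09:00, Fri 02:00].
amber_phase [Wed 03:00, Thu 01:00] → overlaps → excluded.
blue_phase [Tue 01:00, Wed 11:00] → overlaps → excluded.
crimson_phase [Fri 00:00, Sun 15:00] → overlapped-by → excluded.
green_phase [Sat 06:00, Sat 16:00] → after → candidate.
red_phase [Fri 10:00, Sun 16:00] → after → candidate.
silver_phase [Tue 23:00, Thu 12:00] → overlaps → excluded.
teal_phase [Sat 16:00, Sat 17:00] → after → candidate.
Among candidates, latest start is Sat 16:00 → teal_phase.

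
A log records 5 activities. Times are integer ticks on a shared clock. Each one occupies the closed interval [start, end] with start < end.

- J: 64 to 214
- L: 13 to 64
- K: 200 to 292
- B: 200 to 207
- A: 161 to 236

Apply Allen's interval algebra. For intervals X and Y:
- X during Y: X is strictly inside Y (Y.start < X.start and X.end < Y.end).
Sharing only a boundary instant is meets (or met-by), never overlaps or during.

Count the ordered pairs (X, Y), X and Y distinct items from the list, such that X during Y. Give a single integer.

Checking all 20 ordered pairs for relation 'during'; matching pairs in alphabetical order:
(B, A): B during A ✓
(B, J): B during J ✓
Count: 2.

2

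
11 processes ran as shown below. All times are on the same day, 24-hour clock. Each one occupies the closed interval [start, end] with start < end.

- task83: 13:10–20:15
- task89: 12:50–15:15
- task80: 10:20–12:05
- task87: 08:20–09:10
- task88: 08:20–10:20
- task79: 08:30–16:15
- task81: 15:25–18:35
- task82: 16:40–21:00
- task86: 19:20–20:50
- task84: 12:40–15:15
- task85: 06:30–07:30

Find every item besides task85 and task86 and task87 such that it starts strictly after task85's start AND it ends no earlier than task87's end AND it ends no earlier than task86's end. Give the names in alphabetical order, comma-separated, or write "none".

Conditions: its start is strictly after task85's start (X.start > 06:30) AND its end is no earlier than task87's end (X.end >= 09:10) AND its end is no earlier than task86's end (X.end >= 20:50).
task79: start 08:30 > 06:30? ✓; end 16:15 >= 09:10? ✓; end 16:15 >= 20:50? ✗ → no.
task80: start 10:20 > 06:30? ✓; end 12:05 >= 09:10? ✓; end 12:05 >= 20:50? ✗ → no.
task81: start 15:25 > 06:30? ✓; end 18:35 >= 09:10? ✓; end 18:35 >= 20:50? ✗ → no.
task82: start 16:40 > 06:30? ✓; end 21:00 >= 09:10? ✓; end 21:00 >= 20:50? ✓ → yes.
task83: start 13:10 > 06:30? ✓; end 20:15 >= 09:10? ✓; end 20:15 >= 20:50? ✗ → no.
task84: start 12:40 > 06:30? ✓; end 15:15 >= 09:10? ✓; end 15:15 >= 20:50? ✗ → no.
task88: start 08:20 > 06:30? ✓; end 10:20 >= 09:10? ✓; end 10:20 >= 20:50? ✗ → no.
task89: start 12:50 > 06:30? ✓; end 15:15 >= 09:10? ✓; end 15:15 >= 20:50? ✗ → no.
Result: task82.

task82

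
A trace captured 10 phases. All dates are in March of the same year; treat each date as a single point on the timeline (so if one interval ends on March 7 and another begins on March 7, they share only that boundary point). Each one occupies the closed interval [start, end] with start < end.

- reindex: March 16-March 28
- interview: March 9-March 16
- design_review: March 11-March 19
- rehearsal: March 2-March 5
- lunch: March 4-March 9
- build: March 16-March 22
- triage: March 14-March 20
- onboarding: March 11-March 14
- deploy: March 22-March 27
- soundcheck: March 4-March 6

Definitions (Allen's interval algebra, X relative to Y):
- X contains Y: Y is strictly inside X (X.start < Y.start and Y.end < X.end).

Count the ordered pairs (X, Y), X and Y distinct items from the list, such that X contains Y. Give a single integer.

Checking all 90 ordered pairs for relation 'contains'; matching pairs in alphabetical order:
(interview, onboarding): interview contains onboarding ✓
(reindex, deploy): reindex contains deploy ✓
Count: 2.

2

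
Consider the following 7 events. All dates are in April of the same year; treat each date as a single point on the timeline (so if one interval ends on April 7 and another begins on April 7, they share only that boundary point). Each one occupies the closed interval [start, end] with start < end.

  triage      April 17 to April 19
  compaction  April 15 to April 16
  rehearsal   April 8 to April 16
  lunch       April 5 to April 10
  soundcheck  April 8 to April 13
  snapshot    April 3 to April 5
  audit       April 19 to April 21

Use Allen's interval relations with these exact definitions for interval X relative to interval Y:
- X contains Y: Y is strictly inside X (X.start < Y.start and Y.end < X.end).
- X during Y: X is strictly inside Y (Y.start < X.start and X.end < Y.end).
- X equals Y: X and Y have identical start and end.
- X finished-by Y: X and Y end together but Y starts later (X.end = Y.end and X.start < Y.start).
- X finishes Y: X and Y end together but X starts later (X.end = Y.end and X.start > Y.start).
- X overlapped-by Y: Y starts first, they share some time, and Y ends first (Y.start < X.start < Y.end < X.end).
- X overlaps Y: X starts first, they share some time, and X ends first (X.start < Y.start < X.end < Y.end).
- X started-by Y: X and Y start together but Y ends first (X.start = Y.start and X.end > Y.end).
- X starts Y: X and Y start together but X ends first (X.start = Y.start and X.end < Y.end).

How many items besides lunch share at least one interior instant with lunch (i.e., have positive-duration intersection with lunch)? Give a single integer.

Target lunch = [April 5, April 10].
audit [April 19, April 21] → after → no.
compaction [April 15, April 16] → after → no.
rehearsal [April 8, April 16] → overlapped-by → counts.
snapshot [April 3, April 5] → meets → no.
soundcheck [April 8, April 13] → overlapped-by → counts.
triage [April 17, April 19] → after → no.
Total: 2.

2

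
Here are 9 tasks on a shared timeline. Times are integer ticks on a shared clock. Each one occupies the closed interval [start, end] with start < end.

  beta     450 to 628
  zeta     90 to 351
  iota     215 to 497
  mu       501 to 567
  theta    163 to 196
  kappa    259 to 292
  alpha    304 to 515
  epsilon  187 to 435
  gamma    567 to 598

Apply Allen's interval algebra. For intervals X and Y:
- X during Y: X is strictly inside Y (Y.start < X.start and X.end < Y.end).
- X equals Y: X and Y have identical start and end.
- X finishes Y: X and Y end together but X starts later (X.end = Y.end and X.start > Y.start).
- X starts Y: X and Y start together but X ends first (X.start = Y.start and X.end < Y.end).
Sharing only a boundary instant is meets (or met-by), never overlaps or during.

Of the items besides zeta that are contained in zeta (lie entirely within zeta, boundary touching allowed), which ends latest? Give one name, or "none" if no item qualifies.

Target zeta = [90, 351].
alpha [304, 515] → overlapped-by → excluded.
beta [450, 628] → after → excluded.
epsilon [187, 435] → overlapped-by → excluded.
gamma [567, 598] → after → excluded.
iota [215, 497] → overlapped-by → excluded.
kappa [259, 292] → during → candidate.
mu [501, 567] → after → excluded.
theta [163, 196] → during → candidate.
Among candidates, latest end is 292 → kappa.

kappa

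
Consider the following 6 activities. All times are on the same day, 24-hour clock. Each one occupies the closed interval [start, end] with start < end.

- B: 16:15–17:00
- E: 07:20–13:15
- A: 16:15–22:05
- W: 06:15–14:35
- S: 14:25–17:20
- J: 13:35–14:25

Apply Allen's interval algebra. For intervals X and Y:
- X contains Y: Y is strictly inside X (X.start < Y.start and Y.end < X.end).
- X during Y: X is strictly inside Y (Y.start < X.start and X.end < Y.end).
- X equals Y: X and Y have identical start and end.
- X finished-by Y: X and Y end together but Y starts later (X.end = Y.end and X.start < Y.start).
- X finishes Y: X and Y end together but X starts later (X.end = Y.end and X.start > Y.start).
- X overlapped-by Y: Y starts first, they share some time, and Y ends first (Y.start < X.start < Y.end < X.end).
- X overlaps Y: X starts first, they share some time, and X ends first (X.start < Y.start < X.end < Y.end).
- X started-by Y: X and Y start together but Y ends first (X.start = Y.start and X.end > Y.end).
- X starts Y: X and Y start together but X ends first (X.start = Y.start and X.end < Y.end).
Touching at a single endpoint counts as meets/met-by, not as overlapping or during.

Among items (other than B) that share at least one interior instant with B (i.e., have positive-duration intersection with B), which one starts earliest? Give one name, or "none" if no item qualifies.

S

Target B = [16:15, 17:00].
A [16:15, 22:05] → started-by → candidate.
E [07:20, 13:15] → before → excluded.
J [13:35, 14:25] → before → excluded.
S [14:25, 17:20] → contains → candidate.
W [06:15, 14:35] → before → excluded.
Among candidates, earliest start is 14:25 → S.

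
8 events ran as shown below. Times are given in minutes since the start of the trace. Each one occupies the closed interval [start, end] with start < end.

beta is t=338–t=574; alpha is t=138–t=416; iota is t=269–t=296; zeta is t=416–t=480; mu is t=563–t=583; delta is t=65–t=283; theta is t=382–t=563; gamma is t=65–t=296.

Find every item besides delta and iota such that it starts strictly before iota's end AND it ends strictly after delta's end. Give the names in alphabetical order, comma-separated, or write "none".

alpha, gamma

Conditions: its start is strictly before iota's end (X.start < t=296) AND its end is strictly after delta's end (X.end > t=283).
alpha: start t=138 < t=296? ✓; end t=416 > t=283? ✓ → yes.
beta: start t=338 < t=296? ✗; end t=574 > t=283? ✓ → no.
gamma: start t=65 < t=296? ✓; end t=296 > t=283? ✓ → yes.
mu: start t=563 < t=296? ✗; end t=583 > t=283? ✓ → no.
theta: start t=382 < t=296? ✗; end t=563 > t=283? ✓ → no.
zeta: start t=416 < t=296? ✗; end t=480 > t=283? ✓ → no.
Result: alpha, gamma.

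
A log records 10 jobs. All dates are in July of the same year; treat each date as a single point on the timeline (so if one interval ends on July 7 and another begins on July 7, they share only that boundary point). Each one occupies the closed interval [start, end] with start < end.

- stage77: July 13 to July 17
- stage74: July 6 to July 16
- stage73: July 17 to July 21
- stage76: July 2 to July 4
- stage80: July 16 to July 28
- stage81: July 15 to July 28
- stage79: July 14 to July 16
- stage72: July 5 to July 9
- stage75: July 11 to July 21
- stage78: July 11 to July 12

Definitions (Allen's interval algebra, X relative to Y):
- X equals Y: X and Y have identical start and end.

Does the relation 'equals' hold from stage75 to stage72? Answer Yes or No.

stage75 = [July 11, July 21], stage72 = [July 5, July 9].
Actual relation of stage75 to stage72: after.
Asked whether 'equals' holds → No.

No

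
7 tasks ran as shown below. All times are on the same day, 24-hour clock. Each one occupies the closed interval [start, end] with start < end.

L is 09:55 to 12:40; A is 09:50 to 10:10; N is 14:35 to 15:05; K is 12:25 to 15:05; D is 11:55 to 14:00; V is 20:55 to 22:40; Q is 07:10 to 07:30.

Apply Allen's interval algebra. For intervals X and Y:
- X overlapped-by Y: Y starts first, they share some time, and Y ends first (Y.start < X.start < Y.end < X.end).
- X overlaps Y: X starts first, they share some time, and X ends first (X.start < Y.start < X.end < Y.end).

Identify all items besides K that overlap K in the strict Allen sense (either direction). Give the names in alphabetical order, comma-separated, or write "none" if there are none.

D, L

Target K = [12:25, 15:05].
A [09:50, 10:10] → before → no.
D [11:55, 14:00] → overlaps → yes.
L [09:55, 12:40] → overlaps → yes.
N [14:35, 15:05] → finishes → no.
Q [07:10, 07:30] → before → no.
V [20:55, 22:40] → after → no.
Result: D, L.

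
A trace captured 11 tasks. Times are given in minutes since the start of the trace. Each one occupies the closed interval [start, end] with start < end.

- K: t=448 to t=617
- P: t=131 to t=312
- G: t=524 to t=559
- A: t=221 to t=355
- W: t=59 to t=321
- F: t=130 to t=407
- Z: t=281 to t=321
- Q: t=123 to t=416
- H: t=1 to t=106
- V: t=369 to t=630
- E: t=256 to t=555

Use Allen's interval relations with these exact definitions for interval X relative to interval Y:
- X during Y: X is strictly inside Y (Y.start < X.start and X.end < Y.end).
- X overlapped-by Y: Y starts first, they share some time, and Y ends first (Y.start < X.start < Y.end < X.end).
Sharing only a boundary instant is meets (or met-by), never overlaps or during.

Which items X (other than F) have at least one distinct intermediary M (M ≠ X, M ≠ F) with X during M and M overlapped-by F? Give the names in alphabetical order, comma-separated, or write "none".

G, K, Z

Target F = [t=130, t=407].
Intermediaries M with M overlapped-by F: E, V.
Via E — items with X during E: Z.
Via V — items with X during V: G, K.
Union: G, K, Z.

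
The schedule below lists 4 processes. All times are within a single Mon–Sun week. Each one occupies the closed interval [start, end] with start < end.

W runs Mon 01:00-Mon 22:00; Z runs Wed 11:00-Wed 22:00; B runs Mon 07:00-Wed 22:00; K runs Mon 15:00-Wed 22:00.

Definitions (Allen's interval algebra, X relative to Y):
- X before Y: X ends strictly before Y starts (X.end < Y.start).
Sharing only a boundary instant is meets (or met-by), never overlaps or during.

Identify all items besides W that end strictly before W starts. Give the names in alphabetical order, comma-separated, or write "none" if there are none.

none

Target W = [Mon 01:00, Mon 22:00].
B [Mon 07:00, Wed 22:00] → overlapped-by → no.
K [Mon 15:00, Wed 22:00] → overlapped-by → no.
Z [Wed 11:00, Wed 22:00] → after → no.
Result: none.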